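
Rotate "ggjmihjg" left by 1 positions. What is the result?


Input: "ggjmihjg", rotate left by 1
First 1 characters: "g"
Remaining characters: "gjmihjg"
Concatenate remaining + first: "gjmihjg" + "g" = "gjmihjgg"

gjmihjgg


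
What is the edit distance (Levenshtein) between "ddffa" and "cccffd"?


Computing edit distance: "ddffa" -> "cccffd"
DP table:
           c    c    c    f    f    d
      0    1    2    3    4    5    6
  d   1    1    2    3    4    5    5
  d   2    2    2    3    4    5    5
  f   3    3    3    3    3    4    5
  f   4    4    4    4    3    3    4
  a   5    5    5    5    4    4    4
Edit distance = dp[5][6] = 4

4


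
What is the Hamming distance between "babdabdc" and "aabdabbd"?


Comparing "babdabdc" and "aabdabbd" position by position:
  Position 0: 'b' vs 'a' => differ
  Position 1: 'a' vs 'a' => same
  Position 2: 'b' vs 'b' => same
  Position 3: 'd' vs 'd' => same
  Position 4: 'a' vs 'a' => same
  Position 5: 'b' vs 'b' => same
  Position 6: 'd' vs 'b' => differ
  Position 7: 'c' vs 'd' => differ
Total differences (Hamming distance): 3

3


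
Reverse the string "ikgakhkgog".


Input: ikgakhkgog
Reading characters right to left:
  Position 9: 'g'
  Position 8: 'o'
  Position 7: 'g'
  Position 6: 'k'
  Position 5: 'h'
  Position 4: 'k'
  Position 3: 'a'
  Position 2: 'g'
  Position 1: 'k'
  Position 0: 'i'
Reversed: gogkhkagki

gogkhkagki


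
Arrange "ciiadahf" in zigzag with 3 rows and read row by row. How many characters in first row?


Zigzag "ciiadahf" into 3 rows:
Placing characters:
  'c' => row 0
  'i' => row 1
  'i' => row 2
  'a' => row 1
  'd' => row 0
  'a' => row 1
  'h' => row 2
  'f' => row 1
Rows:
  Row 0: "cd"
  Row 1: "iaaf"
  Row 2: "ih"
First row length: 2

2


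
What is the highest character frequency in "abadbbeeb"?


Input: abadbbeeb
Character counts:
  'a': 2
  'b': 4
  'd': 1
  'e': 2
Maximum frequency: 4

4


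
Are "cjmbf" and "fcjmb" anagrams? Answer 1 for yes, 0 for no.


Strings: "cjmbf", "fcjmb"
Sorted first:  bcfjm
Sorted second: bcfjm
Sorted forms match => anagrams

1


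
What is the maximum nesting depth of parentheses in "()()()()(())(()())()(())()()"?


Input: "()()()()(())(()())()(())()()"
Tracking depth:
  Position 0 '(': depth becomes 1
  Position 1 ')': depth becomes 0
  Position 2 '(': depth becomes 1
  Position 3 ')': depth becomes 0
  Position 4 '(': depth becomes 1
  Position 5 ')': depth becomes 0
  Position 6 '(': depth becomes 1
  Position 7 ')': depth becomes 0
  Position 8 '(': depth becomes 1
  Position 9 '(': depth becomes 2
  Position 10 ')': depth becomes 1
  Position 11 ')': depth becomes 0
  Position 12 '(': depth becomes 1
  Position 13 '(': depth becomes 2
  Position 14 ')': depth becomes 1
  Position 15 '(': depth becomes 2
  Position 16 ')': depth becomes 1
  Position 17 ')': depth becomes 0
  Position 18 '(': depth becomes 1
  Position 19 ')': depth becomes 0
  Position 20 '(': depth becomes 1
  Position 21 '(': depth becomes 2
  Position 22 ')': depth becomes 1
  Position 23 ')': depth becomes 0
  Position 24 '(': depth becomes 1
  Position 25 ')': depth becomes 0
  Position 26 '(': depth becomes 1
  Position 27 ')': depth becomes 0
Maximum depth reached: 2

2


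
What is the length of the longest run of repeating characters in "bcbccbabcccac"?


Input: "bcbccbabcccac"
Scanning for longest run:
  Position 1 ('c'): new char, reset run to 1
  Position 2 ('b'): new char, reset run to 1
  Position 3 ('c'): new char, reset run to 1
  Position 4 ('c'): continues run of 'c', length=2
  Position 5 ('b'): new char, reset run to 1
  Position 6 ('a'): new char, reset run to 1
  Position 7 ('b'): new char, reset run to 1
  Position 8 ('c'): new char, reset run to 1
  Position 9 ('c'): continues run of 'c', length=2
  Position 10 ('c'): continues run of 'c', length=3
  Position 11 ('a'): new char, reset run to 1
  Position 12 ('c'): new char, reset run to 1
Longest run: 'c' with length 3

3


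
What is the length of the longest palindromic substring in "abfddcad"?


Input: "abfddcad"
Checking substrings for palindromes:
  [3:5] "dd" (len 2) => palindrome
Longest palindromic substring: "dd" with length 2

2


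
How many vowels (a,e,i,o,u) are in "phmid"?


Input: phmid
Checking each character:
  'p' at position 0: consonant
  'h' at position 1: consonant
  'm' at position 2: consonant
  'i' at position 3: vowel (running total: 1)
  'd' at position 4: consonant
Total vowels: 1

1


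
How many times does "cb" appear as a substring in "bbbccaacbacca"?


Searching for "cb" in "bbbccaacbacca"
Scanning each position:
  Position 0: "bb" => no
  Position 1: "bb" => no
  Position 2: "bc" => no
  Position 3: "cc" => no
  Position 4: "ca" => no
  Position 5: "aa" => no
  Position 6: "ac" => no
  Position 7: "cb" => MATCH
  Position 8: "ba" => no
  Position 9: "ac" => no
  Position 10: "cc" => no
  Position 11: "ca" => no
Total occurrences: 1

1


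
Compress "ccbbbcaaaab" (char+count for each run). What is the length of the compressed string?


Input: ccbbbcaaaab
Runs:
  'c' x 2 => "c2"
  'b' x 3 => "b3"
  'c' x 1 => "c1"
  'a' x 4 => "a4"
  'b' x 1 => "b1"
Compressed: "c2b3c1a4b1"
Compressed length: 10

10


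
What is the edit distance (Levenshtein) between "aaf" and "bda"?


Computing edit distance: "aaf" -> "bda"
DP table:
           b    d    a
      0    1    2    3
  a   1    1    2    2
  a   2    2    2    2
  f   3    3    3    3
Edit distance = dp[3][3] = 3

3


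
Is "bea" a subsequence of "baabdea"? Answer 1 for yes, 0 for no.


Check if "bea" is a subsequence of "baabdea"
Greedy scan:
  Position 0 ('b'): matches sub[0] = 'b'
  Position 1 ('a'): no match needed
  Position 2 ('a'): no match needed
  Position 3 ('b'): no match needed
  Position 4 ('d'): no match needed
  Position 5 ('e'): matches sub[1] = 'e'
  Position 6 ('a'): matches sub[2] = 'a'
All 3 characters matched => is a subsequence

1


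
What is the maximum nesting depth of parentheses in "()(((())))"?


Input: "()(((())))"
Tracking depth:
  Position 0 '(': depth becomes 1
  Position 1 ')': depth becomes 0
  Position 2 '(': depth becomes 1
  Position 3 '(': depth becomes 2
  Position 4 '(': depth becomes 3
  Position 5 '(': depth becomes 4
  Position 6 ')': depth becomes 3
  Position 7 ')': depth becomes 2
  Position 8 ')': depth becomes 1
  Position 9 ')': depth becomes 0
Maximum depth reached: 4

4


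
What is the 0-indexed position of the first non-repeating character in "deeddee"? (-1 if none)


Input: deeddee
Character frequencies:
  'd': 3
  'e': 4
Scanning left to right for freq == 1:
  Position 0 ('d'): freq=3, skip
  Position 1 ('e'): freq=4, skip
  Position 2 ('e'): freq=4, skip
  Position 3 ('d'): freq=3, skip
  Position 4 ('d'): freq=3, skip
  Position 5 ('e'): freq=4, skip
  Position 6 ('e'): freq=4, skip
  No unique character found => answer = -1

-1


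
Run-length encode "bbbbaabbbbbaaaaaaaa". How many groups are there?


Input: bbbbaabbbbbaaaaaaaa
Scanning for consecutive runs:
  Group 1: 'b' x 4 (positions 0-3)
  Group 2: 'a' x 2 (positions 4-5)
  Group 3: 'b' x 5 (positions 6-10)
  Group 4: 'a' x 8 (positions 11-18)
Total groups: 4

4


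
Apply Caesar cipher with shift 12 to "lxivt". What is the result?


Caesar cipher: shift "lxivt" by 12
  'l' (pos 11) + 12 = pos 23 = 'x'
  'x' (pos 23) + 12 = pos 9 = 'j'
  'i' (pos 8) + 12 = pos 20 = 'u'
  'v' (pos 21) + 12 = pos 7 = 'h'
  't' (pos 19) + 12 = pos 5 = 'f'
Result: xjuhf

xjuhf


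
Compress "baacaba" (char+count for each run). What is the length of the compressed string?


Input: baacaba
Runs:
  'b' x 1 => "b1"
  'a' x 2 => "a2"
  'c' x 1 => "c1"
  'a' x 1 => "a1"
  'b' x 1 => "b1"
  'a' x 1 => "a1"
Compressed: "b1a2c1a1b1a1"
Compressed length: 12

12


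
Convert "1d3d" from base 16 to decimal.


Input: "1d3d" in base 16
Positional expansion:
  Digit '1' (value 1) x 16^3 = 4096
  Digit 'd' (value 13) x 16^2 = 3328
  Digit '3' (value 3) x 16^1 = 48
  Digit 'd' (value 13) x 16^0 = 13
Sum = 7485

7485


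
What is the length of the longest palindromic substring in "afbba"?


Input: "afbba"
Checking substrings for palindromes:
  [2:4] "bb" (len 2) => palindrome
Longest palindromic substring: "bb" with length 2

2


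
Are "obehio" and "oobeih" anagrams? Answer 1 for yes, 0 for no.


Strings: "obehio", "oobeih"
Sorted first:  behioo
Sorted second: behioo
Sorted forms match => anagrams

1


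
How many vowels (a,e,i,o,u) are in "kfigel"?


Input: kfigel
Checking each character:
  'k' at position 0: consonant
  'f' at position 1: consonant
  'i' at position 2: vowel (running total: 1)
  'g' at position 3: consonant
  'e' at position 4: vowel (running total: 2)
  'l' at position 5: consonant
Total vowels: 2

2


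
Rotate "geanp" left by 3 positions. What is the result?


Input: "geanp", rotate left by 3
First 3 characters: "gea"
Remaining characters: "np"
Concatenate remaining + first: "np" + "gea" = "npgea"

npgea


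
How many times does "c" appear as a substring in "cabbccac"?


Searching for "c" in "cabbccac"
Scanning each position:
  Position 0: "c" => MATCH
  Position 1: "a" => no
  Position 2: "b" => no
  Position 3: "b" => no
  Position 4: "c" => MATCH
  Position 5: "c" => MATCH
  Position 6: "a" => no
  Position 7: "c" => MATCH
Total occurrences: 4

4


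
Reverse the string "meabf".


Input: meabf
Reading characters right to left:
  Position 4: 'f'
  Position 3: 'b'
  Position 2: 'a'
  Position 1: 'e'
  Position 0: 'm'
Reversed: fbaem

fbaem


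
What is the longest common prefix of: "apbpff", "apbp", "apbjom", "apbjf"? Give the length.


Words: apbpff, apbp, apbjom, apbjf
  Position 0: all 'a' => match
  Position 1: all 'p' => match
  Position 2: all 'b' => match
  Position 3: ('p', 'p', 'j', 'j') => mismatch, stop
LCP = "apb" (length 3)

3


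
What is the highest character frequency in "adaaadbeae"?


Input: adaaadbeae
Character counts:
  'a': 5
  'b': 1
  'd': 2
  'e': 2
Maximum frequency: 5

5


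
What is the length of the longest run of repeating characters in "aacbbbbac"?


Input: "aacbbbbac"
Scanning for longest run:
  Position 1 ('a'): continues run of 'a', length=2
  Position 2 ('c'): new char, reset run to 1
  Position 3 ('b'): new char, reset run to 1
  Position 4 ('b'): continues run of 'b', length=2
  Position 5 ('b'): continues run of 'b', length=3
  Position 6 ('b'): continues run of 'b', length=4
  Position 7 ('a'): new char, reset run to 1
  Position 8 ('c'): new char, reset run to 1
Longest run: 'b' with length 4

4


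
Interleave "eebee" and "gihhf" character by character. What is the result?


Interleaving "eebee" and "gihhf":
  Position 0: 'e' from first, 'g' from second => "eg"
  Position 1: 'e' from first, 'i' from second => "ei"
  Position 2: 'b' from first, 'h' from second => "bh"
  Position 3: 'e' from first, 'h' from second => "eh"
  Position 4: 'e' from first, 'f' from second => "ef"
Result: egeibhehef

egeibhehef


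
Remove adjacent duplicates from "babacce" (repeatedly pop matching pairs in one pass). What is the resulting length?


Input: babacce
Stack-based adjacent duplicate removal:
  Read 'b': push. Stack: b
  Read 'a': push. Stack: ba
  Read 'b': push. Stack: bab
  Read 'a': push. Stack: baba
  Read 'c': push. Stack: babac
  Read 'c': matches stack top 'c' => pop. Stack: baba
  Read 'e': push. Stack: babae
Final stack: "babae" (length 5)

5


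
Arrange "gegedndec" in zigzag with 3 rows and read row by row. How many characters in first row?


Zigzag "gegedndec" into 3 rows:
Placing characters:
  'g' => row 0
  'e' => row 1
  'g' => row 2
  'e' => row 1
  'd' => row 0
  'n' => row 1
  'd' => row 2
  'e' => row 1
  'c' => row 0
Rows:
  Row 0: "gdc"
  Row 1: "eene"
  Row 2: "gd"
First row length: 3

3


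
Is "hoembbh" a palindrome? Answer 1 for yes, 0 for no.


Input: hoembbh
Reversed: hbbmeoh
  Compare pos 0 ('h') with pos 6 ('h'): match
  Compare pos 1 ('o') with pos 5 ('b'): MISMATCH
  Compare pos 2 ('e') with pos 4 ('b'): MISMATCH
Result: not a palindrome

0


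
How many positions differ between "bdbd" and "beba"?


Comparing "bdbd" and "beba" position by position:
  Position 0: 'b' vs 'b' => same
  Position 1: 'd' vs 'e' => DIFFER
  Position 2: 'b' vs 'b' => same
  Position 3: 'd' vs 'a' => DIFFER
Positions that differ: 2

2


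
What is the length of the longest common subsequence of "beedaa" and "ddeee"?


LCS of "beedaa" and "ddeee"
DP table:
           d    d    e    e    e
      0    0    0    0    0    0
  b   0    0    0    0    0    0
  e   0    0    0    1    1    1
  e   0    0    0    1    2    2
  d   0    1    1    1    2    2
  a   0    1    1    1    2    2
  a   0    1    1    1    2    2
LCS length = dp[6][5] = 2

2


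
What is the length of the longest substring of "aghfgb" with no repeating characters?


Input: "aghfgb"
Sliding window (track last position of each char):
  Position 0 ('a'): window [0,0] length 1 -- new best
  Position 1 ('g'): window [0,1] length 2 -- new best
  Position 2 ('h'): window [0,2] length 3 -- new best
  Position 3 ('f'): window [0,3] length 4 -- new best
  Position 4 ('g'): repeat (last at 1), move window start to 2
  Position 4 ('g'): window [2,4] length 3
  Position 5 ('b'): window [2,5] length 4
Longest substring with no repeats: "aghf" with length 4

4


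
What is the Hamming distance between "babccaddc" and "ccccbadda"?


Comparing "babccaddc" and "ccccbadda" position by position:
  Position 0: 'b' vs 'c' => differ
  Position 1: 'a' vs 'c' => differ
  Position 2: 'b' vs 'c' => differ
  Position 3: 'c' vs 'c' => same
  Position 4: 'c' vs 'b' => differ
  Position 5: 'a' vs 'a' => same
  Position 6: 'd' vs 'd' => same
  Position 7: 'd' vs 'd' => same
  Position 8: 'c' vs 'a' => differ
Total differences (Hamming distance): 5

5


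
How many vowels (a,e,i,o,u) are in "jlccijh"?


Input: jlccijh
Checking each character:
  'j' at position 0: consonant
  'l' at position 1: consonant
  'c' at position 2: consonant
  'c' at position 3: consonant
  'i' at position 4: vowel (running total: 1)
  'j' at position 5: consonant
  'h' at position 6: consonant
Total vowels: 1

1


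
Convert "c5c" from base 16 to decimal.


Input: "c5c" in base 16
Positional expansion:
  Digit 'c' (value 12) x 16^2 = 3072
  Digit '5' (value 5) x 16^1 = 80
  Digit 'c' (value 12) x 16^0 = 12
Sum = 3164

3164


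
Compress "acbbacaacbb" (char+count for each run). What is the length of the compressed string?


Input: acbbacaacbb
Runs:
  'a' x 1 => "a1"
  'c' x 1 => "c1"
  'b' x 2 => "b2"
  'a' x 1 => "a1"
  'c' x 1 => "c1"
  'a' x 2 => "a2"
  'c' x 1 => "c1"
  'b' x 2 => "b2"
Compressed: "a1c1b2a1c1a2c1b2"
Compressed length: 16

16


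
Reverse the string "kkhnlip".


Input: kkhnlip
Reading characters right to left:
  Position 6: 'p'
  Position 5: 'i'
  Position 4: 'l'
  Position 3: 'n'
  Position 2: 'h'
  Position 1: 'k'
  Position 0: 'k'
Reversed: pilnhkk

pilnhkk


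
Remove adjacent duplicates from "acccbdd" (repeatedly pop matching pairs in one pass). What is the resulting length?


Input: acccbdd
Stack-based adjacent duplicate removal:
  Read 'a': push. Stack: a
  Read 'c': push. Stack: ac
  Read 'c': matches stack top 'c' => pop. Stack: a
  Read 'c': push. Stack: ac
  Read 'b': push. Stack: acb
  Read 'd': push. Stack: acbd
  Read 'd': matches stack top 'd' => pop. Stack: acb
Final stack: "acb" (length 3)

3


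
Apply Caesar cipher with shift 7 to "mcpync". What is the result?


Caesar cipher: shift "mcpync" by 7
  'm' (pos 12) + 7 = pos 19 = 't'
  'c' (pos 2) + 7 = pos 9 = 'j'
  'p' (pos 15) + 7 = pos 22 = 'w'
  'y' (pos 24) + 7 = pos 5 = 'f'
  'n' (pos 13) + 7 = pos 20 = 'u'
  'c' (pos 2) + 7 = pos 9 = 'j'
Result: tjwfuj

tjwfuj


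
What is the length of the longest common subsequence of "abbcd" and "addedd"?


LCS of "abbcd" and "addedd"
DP table:
           a    d    d    e    d    d
      0    0    0    0    0    0    0
  a   0    1    1    1    1    1    1
  b   0    1    1    1    1    1    1
  b   0    1    1    1    1    1    1
  c   0    1    1    1    1    1    1
  d   0    1    2    2    2    2    2
LCS length = dp[5][6] = 2

2


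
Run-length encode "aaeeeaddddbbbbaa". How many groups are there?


Input: aaeeeaddddbbbbaa
Scanning for consecutive runs:
  Group 1: 'a' x 2 (positions 0-1)
  Group 2: 'e' x 3 (positions 2-4)
  Group 3: 'a' x 1 (positions 5-5)
  Group 4: 'd' x 4 (positions 6-9)
  Group 5: 'b' x 4 (positions 10-13)
  Group 6: 'a' x 2 (positions 14-15)
Total groups: 6

6


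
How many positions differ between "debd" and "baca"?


Comparing "debd" and "baca" position by position:
  Position 0: 'd' vs 'b' => DIFFER
  Position 1: 'e' vs 'a' => DIFFER
  Position 2: 'b' vs 'c' => DIFFER
  Position 3: 'd' vs 'a' => DIFFER
Positions that differ: 4

4


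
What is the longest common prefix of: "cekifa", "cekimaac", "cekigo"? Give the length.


Words: cekifa, cekimaac, cekigo
  Position 0: all 'c' => match
  Position 1: all 'e' => match
  Position 2: all 'k' => match
  Position 3: all 'i' => match
  Position 4: ('f', 'm', 'g') => mismatch, stop
LCP = "ceki" (length 4)

4


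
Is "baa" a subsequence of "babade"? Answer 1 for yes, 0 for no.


Check if "baa" is a subsequence of "babade"
Greedy scan:
  Position 0 ('b'): matches sub[0] = 'b'
  Position 1 ('a'): matches sub[1] = 'a'
  Position 2 ('b'): no match needed
  Position 3 ('a'): matches sub[2] = 'a'
  Position 4 ('d'): no match needed
  Position 5 ('e'): no match needed
All 3 characters matched => is a subsequence

1


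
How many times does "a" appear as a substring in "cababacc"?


Searching for "a" in "cababacc"
Scanning each position:
  Position 0: "c" => no
  Position 1: "a" => MATCH
  Position 2: "b" => no
  Position 3: "a" => MATCH
  Position 4: "b" => no
  Position 5: "a" => MATCH
  Position 6: "c" => no
  Position 7: "c" => no
Total occurrences: 3

3


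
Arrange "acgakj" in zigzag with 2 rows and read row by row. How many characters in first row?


Zigzag "acgakj" into 2 rows:
Placing characters:
  'a' => row 0
  'c' => row 1
  'g' => row 0
  'a' => row 1
  'k' => row 0
  'j' => row 1
Rows:
  Row 0: "agk"
  Row 1: "caj"
First row length: 3

3


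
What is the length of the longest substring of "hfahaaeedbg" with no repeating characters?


Input: "hfahaaeedbg"
Sliding window (track last position of each char):
  Position 0 ('h'): window [0,0] length 1 -- new best
  Position 1 ('f'): window [0,1] length 2 -- new best
  Position 2 ('a'): window [0,2] length 3 -- new best
  Position 3 ('h'): repeat (last at 0), move window start to 1
  Position 3 ('h'): window [1,3] length 3
  Position 4 ('a'): repeat (last at 2), move window start to 3
  Position 4 ('a'): window [3,4] length 2
  Position 5 ('a'): repeat (last at 4), move window start to 5
  Position 5 ('a'): window [5,5] length 1
  Position 6 ('e'): window [5,6] length 2
  Position 7 ('e'): repeat (last at 6), move window start to 7
  Position 7 ('e'): window [7,7] length 1
  Position 8 ('d'): window [7,8] length 2
  Position 9 ('b'): window [7,9] length 3
  Position 10 ('g'): window [7,10] length 4 -- new best
Longest substring with no repeats: "edbg" with length 4

4


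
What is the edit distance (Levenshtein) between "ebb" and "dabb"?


Computing edit distance: "ebb" -> "dabb"
DP table:
           d    a    b    b
      0    1    2    3    4
  e   1    1    2    3    4
  b   2    2    2    2    3
  b   3    3    3    2    2
Edit distance = dp[3][4] = 2

2


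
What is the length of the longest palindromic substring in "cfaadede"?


Input: "cfaadede"
Checking substrings for palindromes:
  [4:7] "ded" (len 3) => palindrome
  [5:8] "ede" (len 3) => palindrome
  [2:4] "aa" (len 2) => palindrome
Longest palindromic substring: "ded" with length 3

3


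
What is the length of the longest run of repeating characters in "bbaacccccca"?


Input: "bbaacccccca"
Scanning for longest run:
  Position 1 ('b'): continues run of 'b', length=2
  Position 2 ('a'): new char, reset run to 1
  Position 3 ('a'): continues run of 'a', length=2
  Position 4 ('c'): new char, reset run to 1
  Position 5 ('c'): continues run of 'c', length=2
  Position 6 ('c'): continues run of 'c', length=3
  Position 7 ('c'): continues run of 'c', length=4
  Position 8 ('c'): continues run of 'c', length=5
  Position 9 ('c'): continues run of 'c', length=6
  Position 10 ('a'): new char, reset run to 1
Longest run: 'c' with length 6

6


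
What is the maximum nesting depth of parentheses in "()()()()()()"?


Input: "()()()()()()"
Tracking depth:
  Position 0 '(': depth becomes 1
  Position 1 ')': depth becomes 0
  Position 2 '(': depth becomes 1
  Position 3 ')': depth becomes 0
  Position 4 '(': depth becomes 1
  Position 5 ')': depth becomes 0
  Position 6 '(': depth becomes 1
  Position 7 ')': depth becomes 0
  Position 8 '(': depth becomes 1
  Position 9 ')': depth becomes 0
  Position 10 '(': depth becomes 1
  Position 11 ')': depth becomes 0
Maximum depth reached: 1

1


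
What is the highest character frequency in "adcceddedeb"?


Input: adcceddedeb
Character counts:
  'a': 1
  'b': 1
  'c': 2
  'd': 4
  'e': 3
Maximum frequency: 4

4


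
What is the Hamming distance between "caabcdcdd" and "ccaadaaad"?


Comparing "caabcdcdd" and "ccaadaaad" position by position:
  Position 0: 'c' vs 'c' => same
  Position 1: 'a' vs 'c' => differ
  Position 2: 'a' vs 'a' => same
  Position 3: 'b' vs 'a' => differ
  Position 4: 'c' vs 'd' => differ
  Position 5: 'd' vs 'a' => differ
  Position 6: 'c' vs 'a' => differ
  Position 7: 'd' vs 'a' => differ
  Position 8: 'd' vs 'd' => same
Total differences (Hamming distance): 6

6


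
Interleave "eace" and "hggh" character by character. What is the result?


Interleaving "eace" and "hggh":
  Position 0: 'e' from first, 'h' from second => "eh"
  Position 1: 'a' from first, 'g' from second => "ag"
  Position 2: 'c' from first, 'g' from second => "cg"
  Position 3: 'e' from first, 'h' from second => "eh"
Result: ehagcgeh

ehagcgeh


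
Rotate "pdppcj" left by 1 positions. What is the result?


Input: "pdppcj", rotate left by 1
First 1 characters: "p"
Remaining characters: "dppcj"
Concatenate remaining + first: "dppcj" + "p" = "dppcjp"

dppcjp


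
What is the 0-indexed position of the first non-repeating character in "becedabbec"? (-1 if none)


Input: becedabbec
Character frequencies:
  'a': 1
  'b': 3
  'c': 2
  'd': 1
  'e': 3
Scanning left to right for freq == 1:
  Position 0 ('b'): freq=3, skip
  Position 1 ('e'): freq=3, skip
  Position 2 ('c'): freq=2, skip
  Position 3 ('e'): freq=3, skip
  Position 4 ('d'): unique! => answer = 4

4


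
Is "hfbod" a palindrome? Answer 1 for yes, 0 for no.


Input: hfbod
Reversed: dobfh
  Compare pos 0 ('h') with pos 4 ('d'): MISMATCH
  Compare pos 1 ('f') with pos 3 ('o'): MISMATCH
Result: not a palindrome

0


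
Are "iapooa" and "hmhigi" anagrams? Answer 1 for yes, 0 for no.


Strings: "iapooa", "hmhigi"
Sorted first:  aaioop
Sorted second: ghhiim
Differ at position 0: 'a' vs 'g' => not anagrams

0


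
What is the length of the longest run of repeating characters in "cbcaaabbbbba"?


Input: "cbcaaabbbbba"
Scanning for longest run:
  Position 1 ('b'): new char, reset run to 1
  Position 2 ('c'): new char, reset run to 1
  Position 3 ('a'): new char, reset run to 1
  Position 4 ('a'): continues run of 'a', length=2
  Position 5 ('a'): continues run of 'a', length=3
  Position 6 ('b'): new char, reset run to 1
  Position 7 ('b'): continues run of 'b', length=2
  Position 8 ('b'): continues run of 'b', length=3
  Position 9 ('b'): continues run of 'b', length=4
  Position 10 ('b'): continues run of 'b', length=5
  Position 11 ('a'): new char, reset run to 1
Longest run: 'b' with length 5

5


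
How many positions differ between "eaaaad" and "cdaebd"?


Comparing "eaaaad" and "cdaebd" position by position:
  Position 0: 'e' vs 'c' => DIFFER
  Position 1: 'a' vs 'd' => DIFFER
  Position 2: 'a' vs 'a' => same
  Position 3: 'a' vs 'e' => DIFFER
  Position 4: 'a' vs 'b' => DIFFER
  Position 5: 'd' vs 'd' => same
Positions that differ: 4

4


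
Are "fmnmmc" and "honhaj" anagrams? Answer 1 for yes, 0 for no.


Strings: "fmnmmc", "honhaj"
Sorted first:  cfmmmn
Sorted second: ahhjno
Differ at position 0: 'c' vs 'a' => not anagrams

0


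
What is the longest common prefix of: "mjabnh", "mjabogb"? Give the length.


Words: mjabnh, mjabogb
  Position 0: all 'm' => match
  Position 1: all 'j' => match
  Position 2: all 'a' => match
  Position 3: all 'b' => match
  Position 4: ('n', 'o') => mismatch, stop
LCP = "mjab" (length 4)

4


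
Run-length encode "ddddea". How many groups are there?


Input: ddddea
Scanning for consecutive runs:
  Group 1: 'd' x 4 (positions 0-3)
  Group 2: 'e' x 1 (positions 4-4)
  Group 3: 'a' x 1 (positions 5-5)
Total groups: 3

3


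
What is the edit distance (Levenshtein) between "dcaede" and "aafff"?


Computing edit distance: "dcaede" -> "aafff"
DP table:
           a    a    f    f    f
      0    1    2    3    4    5
  d   1    1    2    3    4    5
  c   2    2    2    3    4    5
  a   3    2    2    3    4    5
  e   4    3    3    3    4    5
  d   5    4    4    4    4    5
  e   6    5    5    5    5    5
Edit distance = dp[6][5] = 5

5


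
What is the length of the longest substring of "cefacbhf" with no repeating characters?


Input: "cefacbhf"
Sliding window (track last position of each char):
  Position 0 ('c'): window [0,0] length 1 -- new best
  Position 1 ('e'): window [0,1] length 2 -- new best
  Position 2 ('f'): window [0,2] length 3 -- new best
  Position 3 ('a'): window [0,3] length 4 -- new best
  Position 4 ('c'): repeat (last at 0), move window start to 1
  Position 4 ('c'): window [1,4] length 4
  Position 5 ('b'): window [1,5] length 5 -- new best
  Position 6 ('h'): window [1,6] length 6 -- new best
  Position 7 ('f'): repeat (last at 2), move window start to 3
  Position 7 ('f'): window [3,7] length 5
Longest substring with no repeats: "efacbh" with length 6

6


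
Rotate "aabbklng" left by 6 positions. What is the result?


Input: "aabbklng", rotate left by 6
First 6 characters: "aabbkl"
Remaining characters: "ng"
Concatenate remaining + first: "ng" + "aabbkl" = "ngaabbkl"

ngaabbkl


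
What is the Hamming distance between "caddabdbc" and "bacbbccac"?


Comparing "caddabdbc" and "bacbbccac" position by position:
  Position 0: 'c' vs 'b' => differ
  Position 1: 'a' vs 'a' => same
  Position 2: 'd' vs 'c' => differ
  Position 3: 'd' vs 'b' => differ
  Position 4: 'a' vs 'b' => differ
  Position 5: 'b' vs 'c' => differ
  Position 6: 'd' vs 'c' => differ
  Position 7: 'b' vs 'a' => differ
  Position 8: 'c' vs 'c' => same
Total differences (Hamming distance): 7

7


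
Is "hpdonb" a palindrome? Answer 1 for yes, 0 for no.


Input: hpdonb
Reversed: bnodph
  Compare pos 0 ('h') with pos 5 ('b'): MISMATCH
  Compare pos 1 ('p') with pos 4 ('n'): MISMATCH
  Compare pos 2 ('d') with pos 3 ('o'): MISMATCH
Result: not a palindrome

0


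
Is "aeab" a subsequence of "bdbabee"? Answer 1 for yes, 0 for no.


Check if "aeab" is a subsequence of "bdbabee"
Greedy scan:
  Position 0 ('b'): no match needed
  Position 1 ('d'): no match needed
  Position 2 ('b'): no match needed
  Position 3 ('a'): matches sub[0] = 'a'
  Position 4 ('b'): no match needed
  Position 5 ('e'): matches sub[1] = 'e'
  Position 6 ('e'): no match needed
Only matched 2/4 characters => not a subsequence

0


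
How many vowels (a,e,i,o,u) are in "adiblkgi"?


Input: adiblkgi
Checking each character:
  'a' at position 0: vowel (running total: 1)
  'd' at position 1: consonant
  'i' at position 2: vowel (running total: 2)
  'b' at position 3: consonant
  'l' at position 4: consonant
  'k' at position 5: consonant
  'g' at position 6: consonant
  'i' at position 7: vowel (running total: 3)
Total vowels: 3

3


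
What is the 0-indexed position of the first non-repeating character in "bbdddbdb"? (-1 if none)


Input: bbdddbdb
Character frequencies:
  'b': 4
  'd': 4
Scanning left to right for freq == 1:
  Position 0 ('b'): freq=4, skip
  Position 1 ('b'): freq=4, skip
  Position 2 ('d'): freq=4, skip
  Position 3 ('d'): freq=4, skip
  Position 4 ('d'): freq=4, skip
  Position 5 ('b'): freq=4, skip
  Position 6 ('d'): freq=4, skip
  Position 7 ('b'): freq=4, skip
  No unique character found => answer = -1

-1


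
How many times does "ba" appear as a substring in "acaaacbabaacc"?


Searching for "ba" in "acaaacbabaacc"
Scanning each position:
  Position 0: "ac" => no
  Position 1: "ca" => no
  Position 2: "aa" => no
  Position 3: "aa" => no
  Position 4: "ac" => no
  Position 5: "cb" => no
  Position 6: "ba" => MATCH
  Position 7: "ab" => no
  Position 8: "ba" => MATCH
  Position 9: "aa" => no
  Position 10: "ac" => no
  Position 11: "cc" => no
Total occurrences: 2

2


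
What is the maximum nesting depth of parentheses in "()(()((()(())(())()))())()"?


Input: "()(()((()(())(())()))())()"
Tracking depth:
  Position 0 '(': depth becomes 1
  Position 1 ')': depth becomes 0
  Position 2 '(': depth becomes 1
  Position 3 '(': depth becomes 2
  Position 4 ')': depth becomes 1
  Position 5 '(': depth becomes 2
  Position 6 '(': depth becomes 3
  Position 7 '(': depth becomes 4
  Position 8 ')': depth becomes 3
  Position 9 '(': depth becomes 4
  Position 10 '(': depth becomes 5
  Position 11 ')': depth becomes 4
  Position 12 ')': depth becomes 3
  Position 13 '(': depth becomes 4
  Position 14 '(': depth becomes 5
  Position 15 ')': depth becomes 4
  Position 16 ')': depth becomes 3
  Position 17 '(': depth becomes 4
  Position 18 ')': depth becomes 3
  Position 19 ')': depth becomes 2
  Position 20 ')': depth becomes 1
  Position 21 '(': depth becomes 2
  Position 22 ')': depth becomes 1
  Position 23 ')': depth becomes 0
  Position 24 '(': depth becomes 1
  Position 25 ')': depth becomes 0
Maximum depth reached: 5

5


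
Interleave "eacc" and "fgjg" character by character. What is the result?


Interleaving "eacc" and "fgjg":
  Position 0: 'e' from first, 'f' from second => "ef"
  Position 1: 'a' from first, 'g' from second => "ag"
  Position 2: 'c' from first, 'j' from second => "cj"
  Position 3: 'c' from first, 'g' from second => "cg"
Result: efagcjcg

efagcjcg


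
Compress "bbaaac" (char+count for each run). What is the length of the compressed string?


Input: bbaaac
Runs:
  'b' x 2 => "b2"
  'a' x 3 => "a3"
  'c' x 1 => "c1"
Compressed: "b2a3c1"
Compressed length: 6

6


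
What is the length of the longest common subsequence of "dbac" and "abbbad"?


LCS of "dbac" and "abbbad"
DP table:
           a    b    b    b    a    d
      0    0    0    0    0    0    0
  d   0    0    0    0    0    0    1
  b   0    0    1    1    1    1    1
  a   0    1    1    1    1    2    2
  c   0    1    1    1    1    2    2
LCS length = dp[4][6] = 2

2


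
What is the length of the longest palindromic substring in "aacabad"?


Input: "aacabad"
Checking substrings for palindromes:
  [1:4] "aca" (len 3) => palindrome
  [3:6] "aba" (len 3) => palindrome
  [0:2] "aa" (len 2) => palindrome
Longest palindromic substring: "aca" with length 3

3


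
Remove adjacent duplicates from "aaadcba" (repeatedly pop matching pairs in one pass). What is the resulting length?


Input: aaadcba
Stack-based adjacent duplicate removal:
  Read 'a': push. Stack: a
  Read 'a': matches stack top 'a' => pop. Stack: (empty)
  Read 'a': push. Stack: a
  Read 'd': push. Stack: ad
  Read 'c': push. Stack: adc
  Read 'b': push. Stack: adcb
  Read 'a': push. Stack: adcba
Final stack: "adcba" (length 5)

5


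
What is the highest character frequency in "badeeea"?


Input: badeeea
Character counts:
  'a': 2
  'b': 1
  'd': 1
  'e': 3
Maximum frequency: 3

3


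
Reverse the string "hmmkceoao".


Input: hmmkceoao
Reading characters right to left:
  Position 8: 'o'
  Position 7: 'a'
  Position 6: 'o'
  Position 5: 'e'
  Position 4: 'c'
  Position 3: 'k'
  Position 2: 'm'
  Position 1: 'm'
  Position 0: 'h'
Reversed: oaoeckmmh

oaoeckmmh


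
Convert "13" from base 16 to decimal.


Input: "13" in base 16
Positional expansion:
  Digit '1' (value 1) x 16^1 = 16
  Digit '3' (value 3) x 16^0 = 3
Sum = 19

19


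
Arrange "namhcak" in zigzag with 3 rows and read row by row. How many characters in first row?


Zigzag "namhcak" into 3 rows:
Placing characters:
  'n' => row 0
  'a' => row 1
  'm' => row 2
  'h' => row 1
  'c' => row 0
  'a' => row 1
  'k' => row 2
Rows:
  Row 0: "nc"
  Row 1: "aha"
  Row 2: "mk"
First row length: 2

2


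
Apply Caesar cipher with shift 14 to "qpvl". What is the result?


Caesar cipher: shift "qpvl" by 14
  'q' (pos 16) + 14 = pos 4 = 'e'
  'p' (pos 15) + 14 = pos 3 = 'd'
  'v' (pos 21) + 14 = pos 9 = 'j'
  'l' (pos 11) + 14 = pos 25 = 'z'
Result: edjz

edjz


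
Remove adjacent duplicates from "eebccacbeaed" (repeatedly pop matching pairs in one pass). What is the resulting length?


Input: eebccacbeaed
Stack-based adjacent duplicate removal:
  Read 'e': push. Stack: e
  Read 'e': matches stack top 'e' => pop. Stack: (empty)
  Read 'b': push. Stack: b
  Read 'c': push. Stack: bc
  Read 'c': matches stack top 'c' => pop. Stack: b
  Read 'a': push. Stack: ba
  Read 'c': push. Stack: bac
  Read 'b': push. Stack: bacb
  Read 'e': push. Stack: bacbe
  Read 'a': push. Stack: bacbea
  Read 'e': push. Stack: bacbeae
  Read 'd': push. Stack: bacbeaed
Final stack: "bacbeaed" (length 8)

8


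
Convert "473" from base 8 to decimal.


Input: "473" in base 8
Positional expansion:
  Digit '4' (value 4) x 8^2 = 256
  Digit '7' (value 7) x 8^1 = 56
  Digit '3' (value 3) x 8^0 = 3
Sum = 315

315


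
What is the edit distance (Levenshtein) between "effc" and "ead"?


Computing edit distance: "effc" -> "ead"
DP table:
           e    a    d
      0    1    2    3
  e   1    0    1    2
  f   2    1    1    2
  f   3    2    2    2
  c   4    3    3    3
Edit distance = dp[4][3] = 3

3


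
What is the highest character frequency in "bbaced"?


Input: bbaced
Character counts:
  'a': 1
  'b': 2
  'c': 1
  'd': 1
  'e': 1
Maximum frequency: 2

2


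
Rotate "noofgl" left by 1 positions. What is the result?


Input: "noofgl", rotate left by 1
First 1 characters: "n"
Remaining characters: "oofgl"
Concatenate remaining + first: "oofgl" + "n" = "oofgln"

oofgln


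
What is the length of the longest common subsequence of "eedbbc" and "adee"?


LCS of "eedbbc" and "adee"
DP table:
           a    d    e    e
      0    0    0    0    0
  e   0    0    0    1    1
  e   0    0    0    1    2
  d   0    0    1    1    2
  b   0    0    1    1    2
  b   0    0    1    1    2
  c   0    0    1    1    2
LCS length = dp[6][4] = 2

2


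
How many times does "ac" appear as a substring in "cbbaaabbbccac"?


Searching for "ac" in "cbbaaabbbccac"
Scanning each position:
  Position 0: "cb" => no
  Position 1: "bb" => no
  Position 2: "ba" => no
  Position 3: "aa" => no
  Position 4: "aa" => no
  Position 5: "ab" => no
  Position 6: "bb" => no
  Position 7: "bb" => no
  Position 8: "bc" => no
  Position 9: "cc" => no
  Position 10: "ca" => no
  Position 11: "ac" => MATCH
Total occurrences: 1

1


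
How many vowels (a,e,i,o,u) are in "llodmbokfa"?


Input: llodmbokfa
Checking each character:
  'l' at position 0: consonant
  'l' at position 1: consonant
  'o' at position 2: vowel (running total: 1)
  'd' at position 3: consonant
  'm' at position 4: consonant
  'b' at position 5: consonant
  'o' at position 6: vowel (running total: 2)
  'k' at position 7: consonant
  'f' at position 8: consonant
  'a' at position 9: vowel (running total: 3)
Total vowels: 3

3


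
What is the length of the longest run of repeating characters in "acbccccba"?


Input: "acbccccba"
Scanning for longest run:
  Position 1 ('c'): new char, reset run to 1
  Position 2 ('b'): new char, reset run to 1
  Position 3 ('c'): new char, reset run to 1
  Position 4 ('c'): continues run of 'c', length=2
  Position 5 ('c'): continues run of 'c', length=3
  Position 6 ('c'): continues run of 'c', length=4
  Position 7 ('b'): new char, reset run to 1
  Position 8 ('a'): new char, reset run to 1
Longest run: 'c' with length 4

4


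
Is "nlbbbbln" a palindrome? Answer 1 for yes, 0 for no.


Input: nlbbbbln
Reversed: nlbbbbln
  Compare pos 0 ('n') with pos 7 ('n'): match
  Compare pos 1 ('l') with pos 6 ('l'): match
  Compare pos 2 ('b') with pos 5 ('b'): match
  Compare pos 3 ('b') with pos 4 ('b'): match
Result: palindrome

1


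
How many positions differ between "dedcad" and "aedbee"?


Comparing "dedcad" and "aedbee" position by position:
  Position 0: 'd' vs 'a' => DIFFER
  Position 1: 'e' vs 'e' => same
  Position 2: 'd' vs 'd' => same
  Position 3: 'c' vs 'b' => DIFFER
  Position 4: 'a' vs 'e' => DIFFER
  Position 5: 'd' vs 'e' => DIFFER
Positions that differ: 4

4


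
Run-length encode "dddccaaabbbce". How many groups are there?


Input: dddccaaabbbce
Scanning for consecutive runs:
  Group 1: 'd' x 3 (positions 0-2)
  Group 2: 'c' x 2 (positions 3-4)
  Group 3: 'a' x 3 (positions 5-7)
  Group 4: 'b' x 3 (positions 8-10)
  Group 5: 'c' x 1 (positions 11-11)
  Group 6: 'e' x 1 (positions 12-12)
Total groups: 6

6


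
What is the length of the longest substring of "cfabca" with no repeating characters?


Input: "cfabca"
Sliding window (track last position of each char):
  Position 0 ('c'): window [0,0] length 1 -- new best
  Position 1 ('f'): window [0,1] length 2 -- new best
  Position 2 ('a'): window [0,2] length 3 -- new best
  Position 3 ('b'): window [0,3] length 4 -- new best
  Position 4 ('c'): repeat (last at 0), move window start to 1
  Position 4 ('c'): window [1,4] length 4
  Position 5 ('a'): repeat (last at 2), move window start to 3
  Position 5 ('a'): window [3,5] length 3
Longest substring with no repeats: "cfab" with length 4

4


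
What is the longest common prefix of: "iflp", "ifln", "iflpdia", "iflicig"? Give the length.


Words: iflp, ifln, iflpdia, iflicig
  Position 0: all 'i' => match
  Position 1: all 'f' => match
  Position 2: all 'l' => match
  Position 3: ('p', 'n', 'p', 'i') => mismatch, stop
LCP = "ifl" (length 3)

3


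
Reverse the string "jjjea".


Input: jjjea
Reading characters right to left:
  Position 4: 'a'
  Position 3: 'e'
  Position 2: 'j'
  Position 1: 'j'
  Position 0: 'j'
Reversed: aejjj

aejjj


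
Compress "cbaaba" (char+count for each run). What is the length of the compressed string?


Input: cbaaba
Runs:
  'c' x 1 => "c1"
  'b' x 1 => "b1"
  'a' x 2 => "a2"
  'b' x 1 => "b1"
  'a' x 1 => "a1"
Compressed: "c1b1a2b1a1"
Compressed length: 10

10


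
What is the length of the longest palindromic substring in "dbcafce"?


Input: "dbcafce"
Checking substrings for palindromes:
  No multi-char palindromic substrings found
Longest palindromic substring: "d" with length 1

1


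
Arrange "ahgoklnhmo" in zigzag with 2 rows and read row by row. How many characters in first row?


Zigzag "ahgoklnhmo" into 2 rows:
Placing characters:
  'a' => row 0
  'h' => row 1
  'g' => row 0
  'o' => row 1
  'k' => row 0
  'l' => row 1
  'n' => row 0
  'h' => row 1
  'm' => row 0
  'o' => row 1
Rows:
  Row 0: "agknm"
  Row 1: "holho"
First row length: 5

5


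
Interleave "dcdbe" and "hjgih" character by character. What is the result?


Interleaving "dcdbe" and "hjgih":
  Position 0: 'd' from first, 'h' from second => "dh"
  Position 1: 'c' from first, 'j' from second => "cj"
  Position 2: 'd' from first, 'g' from second => "dg"
  Position 3: 'b' from first, 'i' from second => "bi"
  Position 4: 'e' from first, 'h' from second => "eh"
Result: dhcjdgbieh

dhcjdgbieh


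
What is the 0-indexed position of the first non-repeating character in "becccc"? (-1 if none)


Input: becccc
Character frequencies:
  'b': 1
  'c': 4
  'e': 1
Scanning left to right for freq == 1:
  Position 0 ('b'): unique! => answer = 0

0
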